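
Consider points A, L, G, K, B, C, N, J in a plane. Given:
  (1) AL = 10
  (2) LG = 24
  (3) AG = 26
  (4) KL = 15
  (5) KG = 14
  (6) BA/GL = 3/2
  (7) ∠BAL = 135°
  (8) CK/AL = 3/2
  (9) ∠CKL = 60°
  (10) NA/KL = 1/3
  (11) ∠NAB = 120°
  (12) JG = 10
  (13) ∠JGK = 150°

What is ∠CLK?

From the given relations: CK = 3/2·AL = 3/2·10 = 15.
Step 1: By the law of cosines on triangle LKC: LC² = 15² + 15² − 2·15·15·cos(60°) = 225, so LC = 15.
Step 2: By the inverse law of cosines on triangle CLK: cos(∠CLK) = (15² + 15² − 15²) / (2·15·15) = 225/450 = 0.5, so ∠CLK = 60°.

Therefore, the measure of angle ∠CLK = 60°.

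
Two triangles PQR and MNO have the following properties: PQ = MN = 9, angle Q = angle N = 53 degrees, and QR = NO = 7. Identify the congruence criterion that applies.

The given information matches SAS: Two pairs of corresponding sides and the included angle are equal (Side-Angle-Side).

SAS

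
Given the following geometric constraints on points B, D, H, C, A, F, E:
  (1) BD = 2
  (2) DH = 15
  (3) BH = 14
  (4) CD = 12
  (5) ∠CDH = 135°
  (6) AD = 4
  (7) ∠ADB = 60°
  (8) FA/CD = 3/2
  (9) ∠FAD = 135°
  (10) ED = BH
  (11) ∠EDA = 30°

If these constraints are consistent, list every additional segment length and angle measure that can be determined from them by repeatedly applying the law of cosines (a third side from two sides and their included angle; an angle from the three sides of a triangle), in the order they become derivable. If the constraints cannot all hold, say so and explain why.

The constraints are consistent. Derivable facts, in order:
After 1 step:
- AE ≈ 10.72
- BA = 2·√3
- DF ≈ 21.02
- HC ≈ 24.97
- ∠BDH = 56.63°
- ∠BHD = 6.85°
- ∠DBH = 116.51°
After 2 steps:
- ∠ABD = 90°
- ∠ADF = 37.27°
- ∠AED = 10.75°
- ∠AFD = 7.73°
- ∠BAD = 30°
- ∠CHD = 19.86°
- ∠DAE = 139.25°
- ∠DCH = 25.14°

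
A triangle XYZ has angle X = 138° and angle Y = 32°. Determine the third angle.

angle Z = 180 - 138 - 32 = 10 degrees.

10 degrees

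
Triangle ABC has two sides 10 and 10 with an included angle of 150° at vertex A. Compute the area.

Area = (1/2) * AB * AC * sin(A)
Area = (1/2) * 10 * 10 * sin(150°)
Area = (1/2) * 10 * 10 * 1/2
Area = 25

25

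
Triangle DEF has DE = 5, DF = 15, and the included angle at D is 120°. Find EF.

Law of cosines: EF^2 = 5^2 + 15^2 - 2(5)(15)cos(120°) = 325, so EF = 5*sqrt(13).

5*sqrt(13)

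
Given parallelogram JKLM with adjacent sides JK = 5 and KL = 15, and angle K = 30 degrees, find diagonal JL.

Using the law of cosines:
d^2 = 5^2 + 15^2 - 2(5)(15)cos(30 degrees)
d^2 = 25 + 225 - 150*sqrt(3)/2
d^2 = 250 - 75*sqrt(3)
d = 5*sqrt(10 - 3*sqrt(3))

5*sqrt(10 - 3*sqrt(3))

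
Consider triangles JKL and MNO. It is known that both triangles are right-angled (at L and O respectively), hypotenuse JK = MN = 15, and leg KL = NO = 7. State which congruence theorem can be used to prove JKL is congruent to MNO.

The given information provides:
both triangles are right-angled (at L and O respectively), hypotenuse JK = MN = 15, and leg KL = NO = 7
This matches the HL congruence theorem.
The hypotenuse and one leg of two right triangles are equal (Hypotenuse-Leg).

HL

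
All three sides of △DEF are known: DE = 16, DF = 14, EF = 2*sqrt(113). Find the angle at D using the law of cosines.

When all three sides of a triangle are known, the law of cosines can be rearranged to find any angle.
cos(C) = (a² + b² - c²) / (2ab) gives cos(D) = 0.
Taking the inverse cosine: D = 90°.

90°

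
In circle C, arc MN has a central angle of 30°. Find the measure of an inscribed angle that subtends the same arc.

An inscribed angle intercepts an arc from a point on the circle, while the central angle intercepts the same arc from the center.
The inscribed angle is always half the central angle: 30° / 2 = 15°.

15°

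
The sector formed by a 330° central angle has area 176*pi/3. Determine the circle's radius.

Sector area A = πr² × θ/360, so r² = 360A / (πθ).
r² = 360 × 176*pi/3 / (π × 330)
r² = 64
r = 8

8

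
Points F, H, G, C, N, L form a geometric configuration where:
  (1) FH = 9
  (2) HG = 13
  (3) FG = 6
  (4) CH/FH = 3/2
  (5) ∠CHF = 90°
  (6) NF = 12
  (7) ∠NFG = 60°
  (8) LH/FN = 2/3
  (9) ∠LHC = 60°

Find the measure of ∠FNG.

Step 1: By the law of cosines on triangle NFG: NG² = 12² + 6² − 2·12·6·cos(60°) = 108, so NG = 6·√3.
Step 2: By the inverse law of cosines on triangle FNG: cos(∠FNG) = (12² + (6·√3)² − 6²) / (2·12·6·√3) = 216/249.42 = 0.866, so ∠FNG = 30°.

Therefore, the measure of angle ∠FNG = 30°.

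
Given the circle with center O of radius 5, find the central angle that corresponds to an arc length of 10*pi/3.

Arc length L = 2πr × θ/360, so θ = 360L / (2πr).
θ = 360 × 10*pi/3 / (2π × 5)
θ = 120°
θ = 120°

120°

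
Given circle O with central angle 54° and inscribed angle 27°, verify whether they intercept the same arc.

By the inscribed angle theorem, if both angles subtend the same arc, the inscribed angle must be half the central angle.
Half of 54° = 27°, which equals the given inscribed angle of 27°.
Therefore, yes, they correspond to the same arc.

Yes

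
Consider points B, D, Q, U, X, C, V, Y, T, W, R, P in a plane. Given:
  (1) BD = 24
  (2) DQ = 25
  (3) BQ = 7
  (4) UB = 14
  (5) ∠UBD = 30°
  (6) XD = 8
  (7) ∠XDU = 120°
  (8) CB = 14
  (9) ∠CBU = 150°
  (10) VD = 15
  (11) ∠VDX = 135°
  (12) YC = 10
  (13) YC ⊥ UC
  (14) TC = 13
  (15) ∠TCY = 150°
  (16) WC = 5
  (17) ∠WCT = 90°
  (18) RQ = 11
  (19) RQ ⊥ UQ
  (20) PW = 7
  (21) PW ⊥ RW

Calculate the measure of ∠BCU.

Step 1: By the law of cosines on triangle CBU: CU² = 14² + 14² − 2·14·14·cos(150°) = 731.48, so CU ≈ 27.05.
Step 2: By the inverse law of cosines on triangle BCU: cos(∠BCU) = (14² + 27.05² − 14²) / (2·14·27.05) = 731.48/757.29 = 0.9659, so ∠BCU = 15°.

Therefore, the measure of angle ∠BCU = 15°.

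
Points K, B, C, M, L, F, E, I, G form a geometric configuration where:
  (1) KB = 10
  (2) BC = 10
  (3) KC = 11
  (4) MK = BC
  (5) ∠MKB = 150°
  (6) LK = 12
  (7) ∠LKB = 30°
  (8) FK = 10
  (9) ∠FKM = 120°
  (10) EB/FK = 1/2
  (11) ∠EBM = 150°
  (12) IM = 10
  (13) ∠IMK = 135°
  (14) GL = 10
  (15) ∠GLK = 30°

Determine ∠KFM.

From the given relations: MK = BC = 10.
Step 1: By the law of cosines on triangle FKM: FM² = 10² + 10² − 2·10·10·cos(120°) = 300, so FM = 10·√3.
Step 2: By the inverse law of cosines on triangle KFM: cos(∠KFM) = (10² + (10·√3)² − 10²) / (2·10·10·√3) = 300/346.41 = 0.866, so ∠KFM = 30°.

Therefore, the measure of angle ∠KFM = 30°.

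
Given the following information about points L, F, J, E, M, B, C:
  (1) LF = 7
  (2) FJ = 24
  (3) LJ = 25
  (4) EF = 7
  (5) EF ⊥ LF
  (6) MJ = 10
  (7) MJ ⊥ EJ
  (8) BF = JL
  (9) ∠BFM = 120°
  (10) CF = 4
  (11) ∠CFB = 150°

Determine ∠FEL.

Step 1: By the law of cosines on triangle EFL: EL² = 7² + 7² − 2·7·7·cos(90°) = 98, so EL = 7·√2.
Step 2: By the inverse law of cosines on triangle FEL: cos(∠FEL) = (7² + (7·√2)² − 7²) / (2·7·7·√2) = 98/138.59 = 0.7071, so ∠FEL = 45°.

Therefore, the measure of angle ∠FEL = 45°.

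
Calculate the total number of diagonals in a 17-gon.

Each of the 17 vertices connects to 14 non-adjacent vertices via diagonals.
Total connections = 17 × 14 = 238, but each diagonal is counted twice.
Number of diagonals = 238 / 2 = 119.

119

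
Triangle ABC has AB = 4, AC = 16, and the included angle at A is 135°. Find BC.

By the law of cosines: BC^2 = AB^2 + AC^2 - 2*AB*AC*cos(A)
BC^2 = 4^2 + 16^2 - 2*4*16*cos(135°)
BC^2 = 16 + 256 - 128*(-sqrt(2)/2)
BC^2 = 64*sqrt(2) + 272
BC = 4*sqrt(4*sqrt(2) + 17)

4*sqrt(4*sqrt(2) + 17)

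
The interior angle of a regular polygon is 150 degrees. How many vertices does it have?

The exterior angle is the supplement of the interior angle: 180 - 150 = 30 degrees.
Since the exterior angles of any convex polygon sum to 360 degrees, the number of sides is 360 / 30 = 12.

12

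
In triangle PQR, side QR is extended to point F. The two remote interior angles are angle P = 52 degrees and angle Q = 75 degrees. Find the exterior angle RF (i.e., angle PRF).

By the exterior angle theorem, an exterior angle of a triangle equals the sum of the two remote interior angles.
Exterior angle = angle P + angle Q
Exterior angle = 52 + 75 = 127 degrees

127 degrees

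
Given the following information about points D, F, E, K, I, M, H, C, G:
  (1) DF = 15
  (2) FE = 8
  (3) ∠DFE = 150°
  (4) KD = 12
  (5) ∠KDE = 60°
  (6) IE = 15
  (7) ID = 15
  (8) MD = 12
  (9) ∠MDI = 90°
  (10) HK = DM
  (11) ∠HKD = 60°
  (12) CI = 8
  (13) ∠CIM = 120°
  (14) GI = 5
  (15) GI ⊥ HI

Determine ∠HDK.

From the given relations: HK = DM = 12.
Step 1: By the law of cosines on triangle DKH: DH² = 12² + 12² − 2·12·12·cos(60°) = 144, so DH = 12.
Step 2: By the inverse law of cosines on triangle HDK: cos(∠HDK) = (12² + 12² − 12²) / (2·12·12) = 144/288 = 0.5, so ∠HDK = 60°.

Therefore, the measure of angle ∠HDK = 60°.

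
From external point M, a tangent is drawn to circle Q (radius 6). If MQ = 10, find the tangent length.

tangent = √(d² - r²) = √(10² - 6²) = √(100 - 36) = √64 = 8

8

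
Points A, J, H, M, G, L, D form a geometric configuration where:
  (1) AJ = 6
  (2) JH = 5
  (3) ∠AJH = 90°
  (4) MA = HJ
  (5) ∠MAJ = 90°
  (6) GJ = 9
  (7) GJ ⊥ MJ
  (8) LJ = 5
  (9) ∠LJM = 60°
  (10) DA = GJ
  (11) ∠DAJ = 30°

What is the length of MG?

From the given relations: MA = HJ = 5.
Step 1: By the law of cosines on triangle JAM: JM² = 6² + 5² − 2·6·5·cos(90°) = 61, so JM = √61.
Step 2: By the law of cosines on triangle MJG: MG² = √61² + 9² − 2·√61·9·cos(90°) = 142, so MG = √142.

Therefore, the length of MG = √142.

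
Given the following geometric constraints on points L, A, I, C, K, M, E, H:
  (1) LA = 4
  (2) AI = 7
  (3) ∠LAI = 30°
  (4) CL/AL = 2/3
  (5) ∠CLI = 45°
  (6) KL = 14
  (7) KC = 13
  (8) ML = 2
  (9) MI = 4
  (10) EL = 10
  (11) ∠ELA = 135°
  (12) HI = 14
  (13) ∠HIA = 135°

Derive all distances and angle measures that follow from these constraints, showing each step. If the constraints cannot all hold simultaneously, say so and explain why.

The constraints are consistent.

From the given relations:
  CL = 2/3·AL = 2/3·4 ≈ 2.67

Step 1: From LA = 4, AI = 7, and ∠LAI = 30°, by the law of cosines:
  LI² = LA² + AI² - 2·LA·AI·cos(30°) = 16 + 49 - 48.5 = 16.5
  LI ≈ 4.06

Step 2: From AL = 4, LE = 10, and ∠ALE = 135°, by the law of cosines:
  AE² = AL² + LE² - 2·AL·LE·cos(135°) = 16 + 100 + 56.57 = 172.6
  AE ≈ 13.14

Step 3: From AI = 7, IH = 14, and ∠AIH = 135°, by the law of cosines:
  AH² = AI² + IH² - 2·AI·IH·cos(135°) = 49 + 196 + 138.6 = 383.6
  AH ≈ 19.59

Step 4: From LC = 2.67, LK = 14, CK = 13, by the inverse law of cosines:
  cos(∠CLK) = (LC² + LK² - CK²) / (2·LC·LK)
  ∠CLK = 62.82°

Step 5: From CK = 13, CL = 2.67, KL = 14, by the inverse law of cosines:
  cos(∠KCL) = (CK² + CL² - KL²) / (2·CK·CL)
  ∠KCL = 106.67°

Step 6: From KC = 13, KL = 14, CL = 2.67, by the inverse law of cosines:
  cos(∠CKL) = (KC² + KL² - CL²) / (2·KC·KL)
  ∠CKL = 10.51°

Step 7: From IL = 4.06, LC = 2.67, and ∠ILC = 45°, by the law of cosines:
  IC² = IL² + LC² - 2·IL·LC·cos(45°) = 16.5 + 7.111 - 15.32 = 8.294
  IC ≈ 2.88

Step 8: From LA = 4, LI = 4.06, AI = 7, by the inverse law of cosines:
  cos(∠ALI) = (LA² + LI² - AI²) / (2·LA·LI)
  ∠ALI = 120.51°

Step 9: From LI = 4.06, LM = 2, IM = 4, by the inverse law of cosines:
  cos(∠ILM) = (LI² + LM² - IM²) / (2·LI·LM)
  ∠ILM = 73.91°

Step 10: From AE = 13.14, AL = 4, EL = 10, by the inverse law of cosines:
  cos(∠EAL) = (AE² + AL² - EL²) / (2·AE·AL)
  ∠EAL = 32.57°

Step 11: From AH = 19.59, AI = 7, HI = 14, by the inverse law of cosines:
  cos(∠HAI) = (AH² + AI² - HI²) / (2·AH·AI)
  ∠HAI = 30.36°

Step 12: From IA = 7, IL = 4.06, AL = 4, by the inverse law of cosines:
  cos(∠AIL) = (IA² + IL² - AL²) / (2·IA·IL)
  ∠AIL = 29.49°

Step 13: From IL = 4.06, IM = 4, LM = 2, by the inverse law of cosines:
  cos(∠LIM) = (IL² + IM² - LM²) / (2·IL·IM)
  ∠LIM = 28.71°

Step 14: From MI = 4, ML = 2, IL = 4.06, by the inverse law of cosines:
  cos(∠IML) = (MI² + ML² - IL²) / (2·MI·ML)
  ∠IML = 77.37°

Step 15: From EA = 13.14, EL = 10, AL = 4, by the inverse law of cosines:
  cos(∠AEL) = (EA² + EL² - AL²) / (2·EA·EL)
  ∠AEL = 12.43°

Step 16: From HA = 19.59, HI = 14, AI = 7, by the inverse law of cosines:
  cos(∠AHI) = (HA² + HI² - AI²) / (2·HA·HI)
  ∠AHI = 14.64°

Step 17: From IC = 2.88, IL = 4.06, CL = 2.67, by the inverse law of cosines:
  cos(∠CIL) = (IC² + IL² - CL²) / (2·IC·IL)
  ∠CIL = 40.9°

Step 18: From CI = 2.88, CL = 2.67, IL = 4.06, by the inverse law of cosines:
  cos(∠ICL) = (CI² + CL² - IL²) / (2·CI·CL)
  ∠ICL = 94.1°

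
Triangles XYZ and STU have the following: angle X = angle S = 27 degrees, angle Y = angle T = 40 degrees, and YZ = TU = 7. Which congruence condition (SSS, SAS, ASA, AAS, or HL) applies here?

The given information matches AAS: Two pairs of corresponding angles and a non-included side are equal (Angle-Angle-Side).

AAS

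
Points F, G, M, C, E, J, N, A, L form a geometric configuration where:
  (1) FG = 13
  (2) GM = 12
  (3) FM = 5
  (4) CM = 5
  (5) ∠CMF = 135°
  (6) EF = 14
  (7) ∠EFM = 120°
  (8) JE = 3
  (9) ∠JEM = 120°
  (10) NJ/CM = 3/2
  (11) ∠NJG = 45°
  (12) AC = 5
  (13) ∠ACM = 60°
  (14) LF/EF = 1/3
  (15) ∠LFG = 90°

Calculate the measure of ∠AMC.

Step 1: By the law of cosines on triangle MCA: MA² = 5² + 5² − 2·5·5·cos(60°) = 25, so MA = 5.
Step 2: By the inverse law of cosines on triangle AMC: cos(∠AMC) = (5² + 5² − 5²) / (2·5·5) = 25/50 = 0.5, so ∠AMC = 60°.

Therefore, the measure of angle ∠AMC = 60°.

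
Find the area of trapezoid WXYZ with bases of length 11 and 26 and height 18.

Area of a trapezoid = (base1 + base2) * height / 2
Area = (11 + 26) * 18 / 2
Area = 37 * 18 / 2
Area = 666 / 2
Area = 333

333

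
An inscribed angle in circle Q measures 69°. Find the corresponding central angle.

By the inscribed angle theorem, the central angle is twice the inscribed angle.
Central angle = 2 × 69° = 138°

138°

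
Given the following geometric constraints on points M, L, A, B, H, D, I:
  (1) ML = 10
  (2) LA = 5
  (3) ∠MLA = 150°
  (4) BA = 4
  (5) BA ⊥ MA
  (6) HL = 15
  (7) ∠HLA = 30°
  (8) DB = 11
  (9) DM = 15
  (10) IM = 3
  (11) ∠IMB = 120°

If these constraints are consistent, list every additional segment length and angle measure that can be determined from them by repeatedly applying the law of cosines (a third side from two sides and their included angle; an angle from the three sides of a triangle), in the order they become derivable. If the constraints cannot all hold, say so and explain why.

The constraints are consistent. Derivable facts, in order:
After 1 step:
- AH ≈ 10.96
- MA ≈ 14.55
After 2 steps:
- MB ≈ 15.09
- ∠AHL = 13.19°
- ∠AML = 9.9°
- ∠HAL = 136.81°
- ∠LAM = 20.1°
After 3 steps:
- BI ≈ 16.79
- ∠ABM = 74.62°
- ∠AMB = 15.38°
- ∠BDM = 68.97°
- ∠BMD = 42.89°
- ∠DBM = 68.14°
After 4 steps:
- ∠BIM = 51.1°
- ∠IBM = 8.9°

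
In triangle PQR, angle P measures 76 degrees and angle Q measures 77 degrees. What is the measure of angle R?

angle R = 180 - 76 - 77 = 27 degrees.

27 degrees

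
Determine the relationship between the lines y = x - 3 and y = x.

Slope of line 1: m1 = 1
Slope of line 2: m2 = 1
m1 = m2, so the lines are parallel.

Parallel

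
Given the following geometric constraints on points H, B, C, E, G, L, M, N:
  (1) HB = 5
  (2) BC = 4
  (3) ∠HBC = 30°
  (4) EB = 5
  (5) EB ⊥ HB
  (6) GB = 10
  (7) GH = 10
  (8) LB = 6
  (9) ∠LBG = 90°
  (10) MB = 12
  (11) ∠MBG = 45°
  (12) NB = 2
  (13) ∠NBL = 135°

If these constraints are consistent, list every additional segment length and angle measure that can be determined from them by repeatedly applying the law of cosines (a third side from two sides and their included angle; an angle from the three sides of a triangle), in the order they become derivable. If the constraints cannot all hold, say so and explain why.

The constraints are consistent. Derivable facts, in order:
After 1 step:
- GL = 2·√34
- GM ≈ 8.62
- HC ≈ 2.52
- HE = 5·√2
- LN ≈ 7.55
- ∠BGH = 28.96°
- ∠BHG = 75.52°
- ∠GBH = 75.52°
After 2 steps:
- ∠BCH = 97.52°
- ∠BEH = 45°
- ∠BGL = 30.96°
- ∠BGM = 79.88°
- ∠BHC = 52.48°
- ∠BHE = 45°
- ∠BLG = 59.04°
- ∠BLN = 10.8°
- ∠BMG = 55.12°
- ∠BNL = 34.2°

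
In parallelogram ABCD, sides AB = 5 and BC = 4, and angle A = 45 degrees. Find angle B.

Consecutive angles are supplementary: angle B = 180 - 45 = 135 degrees.

135 degrees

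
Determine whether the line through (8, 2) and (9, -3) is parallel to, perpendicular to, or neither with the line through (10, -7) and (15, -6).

Slope of line 1: m1 = (-3 - 2)/(9 - 8) = -5/1 = -5
Slope of line 2: m2 = (-6 - -7)/(15 - 10) = 1/5 = 1/5
m1 * m2 = (-5) * (1/5) = -1 = -1, so the lines are perpendicular.

Perpendicular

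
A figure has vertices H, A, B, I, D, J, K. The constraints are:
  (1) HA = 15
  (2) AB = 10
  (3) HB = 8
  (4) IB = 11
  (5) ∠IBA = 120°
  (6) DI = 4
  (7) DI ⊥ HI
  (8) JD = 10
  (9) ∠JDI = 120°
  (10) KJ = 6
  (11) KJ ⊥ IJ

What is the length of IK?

Step 1: By the law of cosines on triangle JDI: JI² = 10² + 4² − 2·10·4·cos(120°) = 156, so JI = 2·√39.
Step 2: By the law of cosines on triangle IJK: IK² = (2·√39)² + 6² − 2·2·√39·6·cos(90°) = 192, so IK = 8·√3.

Therefore, the length of IK = 8·√3.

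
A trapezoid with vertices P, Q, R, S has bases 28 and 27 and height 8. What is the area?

Area = (28 + 27) * 8 / 2 = 440 / 2 = 220

220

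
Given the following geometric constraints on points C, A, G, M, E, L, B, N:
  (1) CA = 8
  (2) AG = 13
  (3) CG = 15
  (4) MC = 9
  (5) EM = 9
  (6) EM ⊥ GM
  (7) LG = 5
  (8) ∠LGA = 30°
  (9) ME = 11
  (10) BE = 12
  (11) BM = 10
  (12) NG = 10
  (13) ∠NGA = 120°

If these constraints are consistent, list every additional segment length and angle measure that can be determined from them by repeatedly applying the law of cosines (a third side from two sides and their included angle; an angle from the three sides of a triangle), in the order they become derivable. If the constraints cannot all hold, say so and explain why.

These constraints are not satisfiable: (5) EM = 9 and (9) ME = 11 assign two different lengths to the same segment. No planar figure meets all of them, so nothing further can be derived.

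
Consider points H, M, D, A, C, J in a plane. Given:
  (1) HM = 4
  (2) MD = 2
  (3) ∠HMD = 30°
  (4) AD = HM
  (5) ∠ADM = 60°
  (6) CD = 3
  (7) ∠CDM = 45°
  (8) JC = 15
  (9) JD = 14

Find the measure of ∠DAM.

From the given relations: AD = HM = 4.
Step 1: By the law of cosines on triangle ADM: AM² = 4² + 2² − 2·4·2·cos(60°) = 12, so AM = 2·√3.
Step 2: By the inverse law of cosines on triangle DAM: cos(∠DAM) = (4² + (2·√3)² − 2²) / (2·4·2·√3) = 24/27.71 = 0.866, so ∠DAM = 30°.

Therefore, the measure of angle ∠DAM = 30°.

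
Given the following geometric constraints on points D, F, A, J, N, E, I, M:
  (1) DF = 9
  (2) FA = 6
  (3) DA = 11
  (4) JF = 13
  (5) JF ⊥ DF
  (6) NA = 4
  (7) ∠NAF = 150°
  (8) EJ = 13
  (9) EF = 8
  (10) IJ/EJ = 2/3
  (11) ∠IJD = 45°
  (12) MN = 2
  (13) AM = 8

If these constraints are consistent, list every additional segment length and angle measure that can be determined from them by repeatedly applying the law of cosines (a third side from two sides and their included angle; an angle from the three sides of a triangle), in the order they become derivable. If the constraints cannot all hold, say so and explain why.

These constraints are not satisfiable: by the triangle inequality in triangle NAM, (6) NA = 4 and (12) MN = 2 force AM ≤ 4 + 2 = 6, but (13) says AM = 8. No planar figure meets all of them, so nothing further can be derived.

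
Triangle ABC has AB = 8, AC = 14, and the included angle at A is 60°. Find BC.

When two sides and the included angle are known, the law of cosines gives the third side.
c^2 = a^2 + b^2 - 2ab cos(C) generalizes the Pythagorean theorem to non-right triangles.
Here: BC^2 = 64 + 196 - 224*(1/2) = 148
BC = 2*sqrt(37)

2*sqrt(37)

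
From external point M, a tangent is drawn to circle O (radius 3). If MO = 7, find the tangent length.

The tangent, radius, and line from the external point to the center form a right triangle.
The right angle is where the tangent meets the radius.
By the Pythagorean theorem: tangent² + 3² = 7²
tangent² = 49 - 9 = 40
tangent = 2*sqrt(10)

2*sqrt(10)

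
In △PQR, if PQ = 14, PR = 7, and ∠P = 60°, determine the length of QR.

By the law of cosines: QR^2 = PQ^2 + PR^2 - 2*PQ*PR*cos(P)
QR^2 = 14^2 + 7^2 - 2*14*7*cos(60°)
QR^2 = 196 + 49 - 196*(1/2)
QR^2 = 147
QR = 7*sqrt(3)

7*sqrt(3)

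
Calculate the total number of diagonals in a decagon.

The number of diagonals in an n-gon is n(n - 3)/2.
For n = 10: 10(10 - 3)/2 = 10 × 7 / 2 = 35.

35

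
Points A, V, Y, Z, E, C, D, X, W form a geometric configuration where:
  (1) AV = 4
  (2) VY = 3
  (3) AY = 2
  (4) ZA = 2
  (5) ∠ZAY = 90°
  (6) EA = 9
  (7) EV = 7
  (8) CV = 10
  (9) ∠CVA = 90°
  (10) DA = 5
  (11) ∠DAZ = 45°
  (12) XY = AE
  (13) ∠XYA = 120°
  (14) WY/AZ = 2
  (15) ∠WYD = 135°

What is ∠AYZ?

Step 1: By the law of cosines on triangle YAZ: YZ² = 2² + 2² − 2·2·2·cos(90°) = 8, so YZ = 2·√2.
Step 2: By the inverse law of cosines on triangle AYZ: cos(∠AYZ) = (2² + (2·√2)² − 2²) / (2·2·2·√2) = 8/11.31 = 0.7071, so ∠AYZ = 45°.

Therefore, the measure of angle ∠AYZ = 45°.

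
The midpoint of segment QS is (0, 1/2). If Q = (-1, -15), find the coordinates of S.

Using the midpoint formula: M = ((x1 + x2)/2, (y1 + y2)/2)
We know M = (0, 1/2) and Q = (-1, -15)
For x: 0 = (-1 + x2)/2, so x2 = 2*0 - -1 = 1
For y: 1/2 = (-15 + y2)/2, so y2 = 2*1/2 - -15 = 16
S = (1, 16)

(1, 16)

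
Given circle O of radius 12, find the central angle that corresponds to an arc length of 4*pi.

θ = 360 × 4*pi / (2π × 12) = 60° (rearranging arc length formula).

60°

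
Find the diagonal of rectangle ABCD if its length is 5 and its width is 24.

Using the Pythagorean theorem:
d² = 5² + 24² = 25 + 576 = 601
d = sqrt(601)

sqrt(601)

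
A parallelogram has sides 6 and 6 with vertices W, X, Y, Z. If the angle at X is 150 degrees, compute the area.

The area of a parallelogram equals the product of two adjacent sides times the sine of the included angle.
This is because the height equals 6 * sin(150°) = 3.
Area = 6 * 3 = 18

18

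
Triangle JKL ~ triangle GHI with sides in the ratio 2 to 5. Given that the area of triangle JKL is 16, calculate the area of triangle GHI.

Area ratio = (2/5)^2 = 4/25. Area of GHI = 16 * 25/4 = 100.

100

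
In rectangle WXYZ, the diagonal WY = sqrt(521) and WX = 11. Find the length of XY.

Using the Pythagorean theorem: d^2 = a^2 + b^2
b^2 = d^2 - a^2
b^2 = 521 - 121
b^2 = 400
b = sqrt(400) = 20

20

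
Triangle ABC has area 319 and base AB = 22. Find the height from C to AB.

height = 2 * 319 / 22 = 29

29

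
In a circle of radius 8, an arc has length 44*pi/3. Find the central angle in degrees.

θ = 360 × 44*pi/3 / (2π × 8) = 330° (rearranging arc length formula).

330°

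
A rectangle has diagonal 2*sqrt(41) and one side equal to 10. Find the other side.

b = sqrt(d^2 - a^2) = sqrt(164 - 100) = sqrt(64) = 8

8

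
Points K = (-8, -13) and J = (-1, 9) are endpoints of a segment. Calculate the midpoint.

M = ((x₁ + x₂)/2, (y₁ + y₂)/2)
= ((-8 + -1)/2, (-13 + 9)/2)
= (-9/2, -4/2) = (-9/2, -2)

(-9/2, -2)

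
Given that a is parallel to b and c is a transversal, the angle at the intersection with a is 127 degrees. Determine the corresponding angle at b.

Corresponding angles formed by parallel lines and a transversal are equal.
The given angle is 127 degrees.
The corresponding angle = 127 degrees.

127 degrees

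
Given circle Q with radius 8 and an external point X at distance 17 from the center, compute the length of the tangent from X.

Let T be the point of tangency. Then QT ⊥ XT (radius ⊥ tangent).
In right triangle QTX: QX² = QT² + XT²
17² = 8² + XT²
XT² = 225, XT = 15

15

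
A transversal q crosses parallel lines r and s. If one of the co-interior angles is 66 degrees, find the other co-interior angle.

Co-interior (same-side interior) angles are between the parallel lines on the same side of the transversal.
Unlike corresponding or alternate interior angles, they are supplementary rather than equal.
So the angle = 180 - 66 = 114 degrees.

114 degrees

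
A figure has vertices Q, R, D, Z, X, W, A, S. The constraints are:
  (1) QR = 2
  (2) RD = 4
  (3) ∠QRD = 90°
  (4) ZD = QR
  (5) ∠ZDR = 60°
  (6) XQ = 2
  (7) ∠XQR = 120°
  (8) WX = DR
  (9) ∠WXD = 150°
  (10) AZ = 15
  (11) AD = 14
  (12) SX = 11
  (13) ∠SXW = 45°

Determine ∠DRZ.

From the given relations: ZD = QR = 2.
Step 1: By the law of cosines on triangle RDZ: RZ² = 4² + 2² − 2·4·2·cos(60°) = 12, so RZ = 2·√3.
Step 2: By the inverse law of cosines on triangle DRZ: cos(∠DRZ) = (4² + (2·√3)² − 2²) / (2·4·2·√3) = 24/27.71 = 0.866, so ∠DRZ = 30°.

Therefore, the measure of angle ∠DRZ = 30°.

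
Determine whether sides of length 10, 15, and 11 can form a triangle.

Check all three triangle inequalities:
10 + 15 = 25 > 11 ✓
10 + 11 = 21 > 15 ✓
15 + 11 = 26 > 10 ✓
All conditions hold, so these sides form a valid triangle.

Yes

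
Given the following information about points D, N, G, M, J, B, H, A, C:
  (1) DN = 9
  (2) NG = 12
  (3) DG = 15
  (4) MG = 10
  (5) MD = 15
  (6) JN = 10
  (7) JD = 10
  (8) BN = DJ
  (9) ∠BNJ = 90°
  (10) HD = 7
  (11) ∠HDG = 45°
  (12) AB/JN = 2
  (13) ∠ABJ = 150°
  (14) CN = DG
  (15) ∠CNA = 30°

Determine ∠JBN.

From the given relations: BN = DJ = 10.
Step 1: By the law of cosines on triangle BNJ: BJ² = 10² + 10² − 2·10·10·cos(90°) = 200, so BJ = 10·√2.
Step 2: By the inverse law of cosines on triangle JBN: cos(∠JBN) = ((10·√2)² + 10² − 10²) / (2·10·√2·10) = 200/282.84 = 0.7071, so ∠JBN = 45°.

Therefore, the measure of angle ∠JBN = 45°.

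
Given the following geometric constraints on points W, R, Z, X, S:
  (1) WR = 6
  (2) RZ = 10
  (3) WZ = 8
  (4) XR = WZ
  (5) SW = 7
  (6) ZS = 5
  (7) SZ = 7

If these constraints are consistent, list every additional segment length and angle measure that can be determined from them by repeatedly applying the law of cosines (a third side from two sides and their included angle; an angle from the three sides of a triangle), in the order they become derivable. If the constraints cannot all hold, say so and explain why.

These constraints are not satisfiable: (7) SZ = 7 and (6) ZS = 5 assign two different lengths to the same segment. No planar figure meets all of them, so nothing further can be derived.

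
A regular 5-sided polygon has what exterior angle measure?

Each exterior angle of a regular n-gon is 360 / n.
For n = 5: 360 / 5 = 72 degrees.

72 degrees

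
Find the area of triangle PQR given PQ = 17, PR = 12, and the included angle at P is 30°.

Area = (1/2) * PQ * PR * sin(P)
Area = (1/2) * 17 * 12 * sin(30°)
Area = (1/2) * 17 * 12 * 1/2
Area = 51

51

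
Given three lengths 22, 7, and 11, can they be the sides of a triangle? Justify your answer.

No.
The triangle inequality is violated: 7 + 11 = 18 ≤ 22.
These lengths cannot form a triangle.

No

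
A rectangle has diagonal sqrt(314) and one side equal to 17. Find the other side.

b = sqrt(d^2 - a^2) = sqrt(314 - 289) = sqrt(25) = 5

5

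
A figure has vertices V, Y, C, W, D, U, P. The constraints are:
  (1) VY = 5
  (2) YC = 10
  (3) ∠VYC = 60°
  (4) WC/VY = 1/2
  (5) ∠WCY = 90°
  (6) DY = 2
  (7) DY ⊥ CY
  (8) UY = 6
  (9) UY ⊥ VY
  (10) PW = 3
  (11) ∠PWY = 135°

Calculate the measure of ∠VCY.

Step 1: By the law of cosines on triangle CYV: CV² = 10² + 5² − 2·10·5·cos(60°) = 75, so CV = 5·√3.
Step 2: By the inverse law of cosines on triangle VCY: cos(∠VCY) = ((5·√3)² + 10² − 5²) / (2·5·√3·10) = 150/173.21 = 0.866, so ∠VCY = 30°.

Therefore, the measure of angle ∠VCY = 30°.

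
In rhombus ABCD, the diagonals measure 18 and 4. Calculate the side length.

Half-diagonals are 9 and 2. side = sqrt(9^2 + 2^2) = sqrt(85)

sqrt(85)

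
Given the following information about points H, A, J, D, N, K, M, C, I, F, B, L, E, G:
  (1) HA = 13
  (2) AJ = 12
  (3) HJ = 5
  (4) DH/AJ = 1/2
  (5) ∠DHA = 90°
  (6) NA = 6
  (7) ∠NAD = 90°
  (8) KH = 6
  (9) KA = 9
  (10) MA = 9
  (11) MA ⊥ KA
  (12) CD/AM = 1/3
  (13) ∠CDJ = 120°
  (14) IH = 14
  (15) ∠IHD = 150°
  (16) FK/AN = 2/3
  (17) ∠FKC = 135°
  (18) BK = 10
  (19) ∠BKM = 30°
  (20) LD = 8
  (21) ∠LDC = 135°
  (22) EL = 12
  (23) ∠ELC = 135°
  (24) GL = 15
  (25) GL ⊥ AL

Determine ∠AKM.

Step 1: By the law of cosines on triangle KAM: KM² = 9² + 9² − 2·9·9·cos(90°) = 162, so KM = 9·√2.
Step 2: By the inverse law of cosines on triangle AKM: cos(∠AKM) = (9² + (9·√2)² − 9²) / (2·9·9·√2) = 162/229.1 = 0.7071, so ∠AKM = 45°.

Therefore, the measure of angle ∠AKM = 45°.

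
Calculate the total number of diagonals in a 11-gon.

Total line segments between 11 vertices = C(11,2) = 55.
Subtract the 11 sides: 55 - 11 = 44 diagonals.

44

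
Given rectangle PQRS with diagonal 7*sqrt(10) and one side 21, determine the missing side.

b = sqrt(d^2 - a^2) = sqrt(490 - 441) = sqrt(49) = 7

7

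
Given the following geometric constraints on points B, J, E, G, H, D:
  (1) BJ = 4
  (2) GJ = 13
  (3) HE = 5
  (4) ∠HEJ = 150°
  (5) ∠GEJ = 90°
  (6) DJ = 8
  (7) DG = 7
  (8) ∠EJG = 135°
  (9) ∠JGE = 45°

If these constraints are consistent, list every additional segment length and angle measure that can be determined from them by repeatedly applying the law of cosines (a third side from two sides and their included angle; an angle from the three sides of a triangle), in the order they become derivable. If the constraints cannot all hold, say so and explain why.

These constraints are not satisfiable: (5), (8) and (9) are the three interior angles of triangle GEJ, which must sum to 180°, but 90° + 135° + 45° = 270°. No planar figure meets all of them, so nothing further can be derived.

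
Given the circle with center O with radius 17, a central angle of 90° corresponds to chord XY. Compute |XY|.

Chord length = 2r sin(θ/2)
= 2 × 17 × sin(90°/2)
= 2 × 17 × sin(45°)
= 17*sqrt(2)

17*sqrt(2)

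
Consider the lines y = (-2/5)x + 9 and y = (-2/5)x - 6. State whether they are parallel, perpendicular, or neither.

Slope of line 1: m1 = -2/5
Slope of line 2: m2 = -2/5
Two lines are parallel if and only if they have equal slopes (or both are vertical).
Here m1 = m2 = -2/5, confirming the lines are parallel.

Parallel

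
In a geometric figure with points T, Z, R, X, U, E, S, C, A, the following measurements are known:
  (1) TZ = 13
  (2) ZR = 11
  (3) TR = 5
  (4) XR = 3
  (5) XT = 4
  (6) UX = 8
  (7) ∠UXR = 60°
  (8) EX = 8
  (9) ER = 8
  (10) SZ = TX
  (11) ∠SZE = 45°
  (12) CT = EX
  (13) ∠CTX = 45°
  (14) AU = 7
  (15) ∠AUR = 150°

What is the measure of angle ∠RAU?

Step 1: By the law of cosines on triangle UXR: UR² = 8² + 3² − 2·8·3·cos(60°) = 49, so UR = 7.
Step 2: By the law of cosines on triangle AUR: AR² = 7² + 7² − 2·7·7·cos(150°) = 182.87, so AR ≈ 13.52.
Step 3: By the inverse law of cosines on triangle RAU: cos(∠RAU) = (13.52² + 7² − 7²) / (2·13.52·7) = 182.87/189.32 = 0.9659, so ∠RAU = 15°.

Therefore, the measure of angle ∠RAU = 15°.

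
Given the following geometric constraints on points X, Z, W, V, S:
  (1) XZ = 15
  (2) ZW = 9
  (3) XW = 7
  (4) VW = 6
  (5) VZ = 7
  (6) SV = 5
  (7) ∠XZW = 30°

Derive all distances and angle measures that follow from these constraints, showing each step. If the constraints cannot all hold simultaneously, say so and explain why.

These constraints are not satisfiable: (1), (2) and (3) fix all three sides of triangle XZW, so by the law of cosines cos(∠XZW) = (15² + 9² − 7²) / (2·15·9) = 0.9519, i.e. ∠XZW ≈ 17.85°, which contradicts (7) ∠XZW = 30°. No planar figure meets all of them, so nothing further can be derived.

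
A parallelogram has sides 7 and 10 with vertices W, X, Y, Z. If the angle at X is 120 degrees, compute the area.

Area = 7 * 10 * sin(120°) = 70 * sqrt(3)/2 = 35*sqrt(3)

35*sqrt(3)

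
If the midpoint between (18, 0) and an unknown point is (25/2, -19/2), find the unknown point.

Using the midpoint formula: M = ((x1 + x2)/2, (y1 + y2)/2)
We know M = (25/2, -19/2) and S = (18, 0)
For x: 25/2 = (18 + x2)/2, so x2 = 2*25/2 - 18 = 7
For y: -19/2 = (0 + y2)/2, so y2 = 2*-19/2 - 0 = -19
Q = (7, -19)

(7, -19)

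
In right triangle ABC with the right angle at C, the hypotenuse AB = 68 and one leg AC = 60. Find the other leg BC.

BC = sqrt(68^2 - 60^2) = sqrt(1024) = 32

32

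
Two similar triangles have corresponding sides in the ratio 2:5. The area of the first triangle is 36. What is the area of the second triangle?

For similar figures, the area ratio equals the square of the side ratio.
Side ratio (the first triangle to the second triangle) = 2:5, so area ratio = 2^2:5^2 = 4:25.
If the area of the first triangle is 36, then the area of the second triangle = 36 * (25/4) = 225.

225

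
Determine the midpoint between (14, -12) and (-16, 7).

M = ((x₁ + x₂)/2, (y₁ + y₂)/2)
= ((14 + -16)/2, (-12 + 7)/2)
= (-2/2, -5/2) = (-1, -5/2)

(-1, -5/2)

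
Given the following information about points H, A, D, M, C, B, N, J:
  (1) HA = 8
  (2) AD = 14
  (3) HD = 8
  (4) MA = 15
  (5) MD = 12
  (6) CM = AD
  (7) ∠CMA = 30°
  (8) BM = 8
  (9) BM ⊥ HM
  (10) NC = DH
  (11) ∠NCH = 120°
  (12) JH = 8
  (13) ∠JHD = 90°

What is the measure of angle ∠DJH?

Step 1: By the law of cosines on triangle JHD: JD² = 8² + 8² − 2·8·8·cos(90°) = 128, so JD = 8·√2.
Step 2: By the inverse law of cosines on triangle DJH: cos(∠DJH) = ((8·√2)² + 8² − 8²) / (2·8·√2·8) = 128/181.02 = 0.7071, so ∠DJH = 45°.

Therefore, the measure of angle ∠DJH = 45°.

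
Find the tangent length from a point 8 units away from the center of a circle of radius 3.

tangent = √(d² - r²) = √(8² - 3²) = √(64 - 9) = √55 = sqrt(55)

sqrt(55)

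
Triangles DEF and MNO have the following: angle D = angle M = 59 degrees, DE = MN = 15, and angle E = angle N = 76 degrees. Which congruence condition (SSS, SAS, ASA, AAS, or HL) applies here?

The given information provides:
angle D = angle M = 59 degrees, DE = MN = 15, and angle E = angle N = 76 degrees
This matches the ASA congruence theorem.
Two pairs of corresponding angles and the included side are equal (Angle-Side-Angle).

ASA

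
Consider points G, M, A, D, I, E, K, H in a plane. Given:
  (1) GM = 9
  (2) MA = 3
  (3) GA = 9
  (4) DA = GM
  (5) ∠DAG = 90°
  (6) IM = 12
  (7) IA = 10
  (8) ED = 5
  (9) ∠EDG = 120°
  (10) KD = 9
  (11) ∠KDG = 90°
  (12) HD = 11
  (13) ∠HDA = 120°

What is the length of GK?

From the given relations: DA = GM = 9.
Step 1: By the law of cosines on triangle GAD: GD² = 9² + 9² − 2·9·9·cos(90°) = 162, so GD = 9·√2.
Step 2: By the law of cosines on triangle GDK: GK² = (9·√2)² + 9² − 2·9·√2·9·cos(90°) = 243, so GK = 9·√3.

Therefore, the length of GK = 9·√3.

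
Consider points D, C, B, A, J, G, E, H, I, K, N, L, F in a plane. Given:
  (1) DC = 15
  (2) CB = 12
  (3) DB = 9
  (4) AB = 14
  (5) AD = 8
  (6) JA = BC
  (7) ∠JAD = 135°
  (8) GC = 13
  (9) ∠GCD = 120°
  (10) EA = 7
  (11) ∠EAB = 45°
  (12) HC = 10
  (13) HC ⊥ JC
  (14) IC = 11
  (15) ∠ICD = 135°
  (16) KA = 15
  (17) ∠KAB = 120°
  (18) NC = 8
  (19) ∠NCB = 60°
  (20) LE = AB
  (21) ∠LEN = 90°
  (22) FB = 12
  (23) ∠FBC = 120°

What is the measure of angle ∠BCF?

Step 1: By the law of cosines on triangle CBF: CF² = 12² + 12² − 2·12·12·cos(120°) = 432, so CF = 12·√3.
Step 2: By the inverse law of cosines on triangle BCF: cos(∠BCF) = (12² + (12·√3)² − 12²) / (2·12·12·√3) = 432/498.83 = 0.866, so ∠BCF = 30°.

Therefore, the measure of angle ∠BCF = 30°.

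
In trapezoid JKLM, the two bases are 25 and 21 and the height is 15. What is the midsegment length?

The midsegment (median) of a trapezoid connects the midpoints of the non-parallel sides.
Its length is the average of the two bases: (25 + 21) / 2 = 23.

23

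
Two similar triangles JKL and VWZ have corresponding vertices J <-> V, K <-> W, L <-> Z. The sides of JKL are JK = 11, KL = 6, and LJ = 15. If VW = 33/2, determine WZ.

Similar triangles have proportional sides. Setting up the proportion:
VW / JK = WZ / KL
33/2 / 11 = WZ / 6
WZ = 6 * 33/2 / 11 = 9.

9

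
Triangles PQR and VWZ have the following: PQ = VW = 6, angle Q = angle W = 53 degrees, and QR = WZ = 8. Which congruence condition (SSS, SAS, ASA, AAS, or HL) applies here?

Consider the given information: PQ = VW = 6, angle Q = angle W = 53 degrees, and QR = WZ = 8
This is not ASA or HL: ASA requires two angles and the side between them. HL only applies to right triangles with matching hypotenuse and leg.
The correct criterion is SAS. Two pairs of corresponding sides and the included angle are equal (Side-Angle-Side).

SAS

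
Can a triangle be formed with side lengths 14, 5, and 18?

For three segments to close into a triangle, no single side can be as long as the other two combined.
The longest side is 18, and 5 + 14 = 19 > 18.
A triangle can be formed.

Yes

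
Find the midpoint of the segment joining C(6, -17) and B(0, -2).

M = ((x₁ + x₂)/2, (y₁ + y₂)/2)
= ((6 + 0)/2, (-17 + -2)/2)
= (6/2, -19/2) = (3, -19/2)

(3, -19/2)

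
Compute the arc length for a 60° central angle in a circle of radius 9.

Arc length = 2πr × θ/360
= 2π × 9 × 1/6
= 3*pi

3*pi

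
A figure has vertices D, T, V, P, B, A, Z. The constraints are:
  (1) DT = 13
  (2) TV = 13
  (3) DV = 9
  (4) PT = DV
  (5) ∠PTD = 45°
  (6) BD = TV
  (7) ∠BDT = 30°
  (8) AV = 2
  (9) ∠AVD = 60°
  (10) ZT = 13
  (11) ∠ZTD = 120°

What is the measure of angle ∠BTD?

From the given relations: BD = TV = 13.
Step 1: By the law of cosines on triangle TDB: TB² = 13² + 13² − 2·13·13·cos(30°) = 45.28, so TB ≈ 6.73.
Step 2: By the inverse law of cosines on triangle BTD: cos(∠BTD) = (6.73² + 13² − 13²) / (2·6.73·13) = 45.28/174.96 = 0.2588, so ∠BTD = 75°.

Therefore, the measure of angle ∠BTD = 75°.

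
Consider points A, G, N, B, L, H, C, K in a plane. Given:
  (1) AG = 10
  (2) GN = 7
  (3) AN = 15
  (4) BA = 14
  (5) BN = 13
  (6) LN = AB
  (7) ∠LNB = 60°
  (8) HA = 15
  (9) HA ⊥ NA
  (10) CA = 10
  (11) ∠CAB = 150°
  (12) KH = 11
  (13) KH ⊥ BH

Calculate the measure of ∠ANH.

Step 1: By the law of cosines on triangle NAH: NH² = 15² + 15² − 2·15·15·cos(90°) = 450, so NH = 15·√2.
Step 2: By the inverse law of cosines on triangle ANH: cos(∠ANH) = (15² + (15·√2)² − 15²) / (2·15·15·√2) = 450/636.4 = 0.7071, so ∠ANH = 45°.

Therefore, the measure of angle ∠ANH = 45°.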